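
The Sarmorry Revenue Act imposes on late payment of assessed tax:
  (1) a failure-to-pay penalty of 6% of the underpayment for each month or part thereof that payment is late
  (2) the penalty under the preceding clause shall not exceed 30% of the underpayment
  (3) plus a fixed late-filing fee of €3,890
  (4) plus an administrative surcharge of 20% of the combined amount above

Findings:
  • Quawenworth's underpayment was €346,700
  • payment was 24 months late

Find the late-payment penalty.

€129,480

Accrued rate: 6% × 24 = 144%, capped at 30% → 30%
Failure-to-pay penalty: 30% of €346,700 = €104,010
Penalty before surcharge: €104,010 + €3,890 = €107,900
Administrative surcharge: 20% of €107,900 = €21,580
Total penalty: €107,900 + €21,580 = €129,480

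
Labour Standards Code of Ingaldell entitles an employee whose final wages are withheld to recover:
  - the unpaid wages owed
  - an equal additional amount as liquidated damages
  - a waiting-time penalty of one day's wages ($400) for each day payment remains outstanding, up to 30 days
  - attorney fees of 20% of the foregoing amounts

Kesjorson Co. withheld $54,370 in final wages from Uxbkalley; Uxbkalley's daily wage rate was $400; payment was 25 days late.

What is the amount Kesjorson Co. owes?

$142,488

Liquidated damages (equal amount): $54,370
Penalty days: min(25, 30) = 25
Waiting-time penalty: 25 × $400 = $10,000
Subtotal: $54,370 + $54,370 + $10,000 = $118,740
Attorney fees: 20% of $118,740 = $23,748
Total award: $118,740 + $23,748 = $142,488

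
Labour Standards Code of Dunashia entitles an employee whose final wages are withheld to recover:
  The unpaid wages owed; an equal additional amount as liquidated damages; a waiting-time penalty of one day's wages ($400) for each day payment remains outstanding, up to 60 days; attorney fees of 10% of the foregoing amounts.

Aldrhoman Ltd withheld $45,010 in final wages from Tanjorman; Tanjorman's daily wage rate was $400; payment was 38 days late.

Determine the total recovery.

$115,742

Liquidated damages (equal amount): $45,010
Penalty days: min(38, 60) = 38
Waiting-time penalty: 38 × $400 = $15,200
Subtotal: $45,010 + $45,010 + $15,200 = $105,220
Attorney fees: 10% of $105,220 = $10,522
Total award: $105,220 + $10,522 = $115,742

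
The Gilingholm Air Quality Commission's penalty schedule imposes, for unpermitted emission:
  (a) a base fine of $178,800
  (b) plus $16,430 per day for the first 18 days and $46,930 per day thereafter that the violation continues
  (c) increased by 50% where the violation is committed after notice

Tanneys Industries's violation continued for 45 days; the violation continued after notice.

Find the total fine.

First 18 days: 18 × $16,430 = $295,740
Remaining days: (45 − 18) × $46,930 = $1,267,110
Per-day component: $295,740 + $1,267,110 = $1,562,850
Base plus per-day: $178,800 + $1,562,850 = $1,741,650
Enhancement: 50% of $1,741,650 = $870,825
Enhanced fine: $1,741,650 + $870,825 = $2,612,475

$2,612,475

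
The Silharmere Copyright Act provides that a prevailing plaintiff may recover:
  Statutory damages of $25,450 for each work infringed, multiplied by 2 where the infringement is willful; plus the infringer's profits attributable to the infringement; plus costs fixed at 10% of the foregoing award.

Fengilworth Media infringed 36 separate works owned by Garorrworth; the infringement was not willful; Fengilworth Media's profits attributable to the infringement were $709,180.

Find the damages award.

Statutory damages: 36 × $25,450 = $916,200
Infringement not willful: no ×2 enhancement.
Combined award: $916,200 + $709,180 = $1,625,380
Costs: 10% of $1,625,380 = $162,538
Award plus costs: $1,625,380 + $162,538 = $1,787,918

Award: $1,787,918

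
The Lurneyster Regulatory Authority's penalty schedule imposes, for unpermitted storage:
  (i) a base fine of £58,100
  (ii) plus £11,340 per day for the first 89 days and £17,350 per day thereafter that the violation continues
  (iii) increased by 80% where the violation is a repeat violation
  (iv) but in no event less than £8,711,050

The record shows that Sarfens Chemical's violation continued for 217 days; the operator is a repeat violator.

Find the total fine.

£8,711,050

First 89 days: 89 × £11,340 = £1,009,260
Remaining days: (217 − 89) × £17,350 = £2,220,800
Per-day component: £1,009,260 + £2,220,800 = £3,230,060
Base plus per-day: £58,100 + £3,230,060 = £3,288,160
Enhancement: 80% of £3,288,160 = £2,630,528
Enhanced fine: £3,288,160 + £2,630,528 = £5,918,688
Minimum £8,711,050: £5,918,688 is below the minimum → £8,711,050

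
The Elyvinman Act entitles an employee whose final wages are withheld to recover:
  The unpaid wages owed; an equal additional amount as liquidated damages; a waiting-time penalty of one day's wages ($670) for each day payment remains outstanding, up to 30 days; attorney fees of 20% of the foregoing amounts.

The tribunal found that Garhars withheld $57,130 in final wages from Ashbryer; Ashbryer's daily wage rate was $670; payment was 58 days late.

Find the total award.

Total award: $161,232

Liquidated damages (equal amount): $57,130
Penalty days: min(58, 30) = 30
Waiting-time penalty: 30 × $670 = $20,100
Subtotal: $57,130 + $57,130 + $20,100 = $134,360
Attorney fees: 20% of $134,360 = $26,872
Total award: $134,360 + $26,872 = $161,232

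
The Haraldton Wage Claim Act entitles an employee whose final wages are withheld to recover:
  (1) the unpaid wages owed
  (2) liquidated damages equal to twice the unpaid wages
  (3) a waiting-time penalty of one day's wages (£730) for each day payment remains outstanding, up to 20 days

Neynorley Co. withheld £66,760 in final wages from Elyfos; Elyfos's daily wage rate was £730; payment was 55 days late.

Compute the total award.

Doubled: 2 × £66,760 = £133,520
Penalty days: min(55, 20) = 20
Waiting-time penalty: 20 × £730 = £14,600
Total award: £66,760 + £133,520 + £14,600 = £214,880

£214,880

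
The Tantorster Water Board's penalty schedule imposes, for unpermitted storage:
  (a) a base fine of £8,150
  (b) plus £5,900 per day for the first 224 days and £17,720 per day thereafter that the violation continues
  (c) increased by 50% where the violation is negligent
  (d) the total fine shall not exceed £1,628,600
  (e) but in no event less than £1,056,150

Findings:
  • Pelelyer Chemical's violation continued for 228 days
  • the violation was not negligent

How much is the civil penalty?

First 224 days: 224 × £5,900 = £1,321,600
Remaining days: (228 − 224) × £17,720 = £70,880
Per-day component: £1,321,600 + £70,880 = £1,392,480
Base plus per-day: £8,150 + £1,392,480 = £1,400,630
The violation was not negligent: no 50% increase.
Cap at £1,628,600: £1,400,630 is within the cap, no reduction.
Minimum £1,056,150: £1,400,630 meets the minimum, no increase.

£1,400,630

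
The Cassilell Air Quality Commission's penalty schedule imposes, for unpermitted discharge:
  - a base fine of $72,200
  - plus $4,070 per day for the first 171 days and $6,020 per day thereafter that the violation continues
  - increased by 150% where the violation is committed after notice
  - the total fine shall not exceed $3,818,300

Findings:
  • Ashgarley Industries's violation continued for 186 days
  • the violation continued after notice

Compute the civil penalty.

$2,146,175

First 171 days: 171 × $4,070 = $695,970
Remaining days: (186 − 171) × $6,020 = $90,300
Per-day component: $695,970 + $90,300 = $786,270
Base plus per-day: $72,200 + $786,270 = $858,470
Enhancement: 150% of $858,470 = $1,287,705
Enhanced fine: $858,470 + $1,287,705 = $2,146,175
Cap at $3,818,300: $2,146,175 is within the cap, no reduction.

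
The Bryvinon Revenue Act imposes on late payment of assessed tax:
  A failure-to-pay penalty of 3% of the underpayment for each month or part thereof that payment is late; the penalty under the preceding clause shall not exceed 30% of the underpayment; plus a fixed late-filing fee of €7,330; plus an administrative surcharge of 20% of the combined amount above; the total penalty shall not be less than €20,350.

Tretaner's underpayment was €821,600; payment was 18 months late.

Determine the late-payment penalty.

€304,572

Accrued rate: 3% × 18 = 54%, capped at 30% → 30%
Failure-to-pay penalty: 30% of €821,600 = €246,480
Penalty before surcharge: €246,480 + €7,330 = €253,810
Administrative surcharge: 20% of €253,810 = €50,762
Total penalty: €253,810 + €50,762 = €304,572
Minimum €20,350: €304,572 meets the minimum, no increase.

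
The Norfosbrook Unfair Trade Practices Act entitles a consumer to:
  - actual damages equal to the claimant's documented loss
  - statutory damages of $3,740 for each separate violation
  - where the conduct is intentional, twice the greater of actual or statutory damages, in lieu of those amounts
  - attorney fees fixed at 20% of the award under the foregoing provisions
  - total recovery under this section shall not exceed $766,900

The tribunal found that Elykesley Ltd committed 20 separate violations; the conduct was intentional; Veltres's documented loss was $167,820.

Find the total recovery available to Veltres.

$402,768

Statutory damages: 20 × $3,740 = $74,800
Greater of actual damages ($167,820) or statutory damages ($74,800): $167,820
Doubled: 2 × $167,820 = $335,640
Attorney fees: 20% of $335,640 = $67,128
Total before cap: $335,640 + $67,128 = $402,768
Cap at $766,900: $402,768 is within the cap, no reduction.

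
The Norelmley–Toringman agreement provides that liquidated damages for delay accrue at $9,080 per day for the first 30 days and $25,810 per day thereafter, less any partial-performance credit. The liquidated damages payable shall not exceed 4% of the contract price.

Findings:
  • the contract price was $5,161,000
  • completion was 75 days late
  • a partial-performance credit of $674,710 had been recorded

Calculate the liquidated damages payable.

First 30 days: 30 × $9,080 = $272,400
Remaining days: (75 − 30) × $25,810 = $1,161,450
Accrued per-day damages: $272,400 + $1,161,450 = $1,433,850
Less partial-performance credit: $1,433,850 − $674,710 = $759,140
Cap: 4% of $5,161,000 = $206,440
Cap at $206,440: $759,140 exceeds the cap → $206,440

$206,440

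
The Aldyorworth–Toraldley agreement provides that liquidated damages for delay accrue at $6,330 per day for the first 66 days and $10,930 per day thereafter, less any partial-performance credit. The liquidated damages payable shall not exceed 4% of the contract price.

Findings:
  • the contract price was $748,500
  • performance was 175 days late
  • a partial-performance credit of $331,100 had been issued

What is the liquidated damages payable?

First 66 days: 66 × $6,330 = $417,780
Remaining days: (175 − 66) × $10,930 = $1,191,370
Accrued per-day damages: $417,780 + $1,191,370 = $1,609,150
Less partial-performance credit: $1,609,150 − $331,100 = $1,278,050
Cap: 4% of $748,500 = $29,940
Cap at $29,940: $1,278,050 exceeds the cap → $29,940

$29,940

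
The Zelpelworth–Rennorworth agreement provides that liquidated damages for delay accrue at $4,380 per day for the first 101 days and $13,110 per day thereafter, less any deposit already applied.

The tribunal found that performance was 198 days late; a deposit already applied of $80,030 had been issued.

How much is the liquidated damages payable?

First 101 days: 101 × $4,380 = $442,380
Remaining days: (198 − 101) × $13,110 = $1,271,670
Accrued per-day damages: $442,380 + $1,271,670 = $1,714,050
Less deposit already applied: $1,714,050 − $80,030 = $1,634,020

$1,634,020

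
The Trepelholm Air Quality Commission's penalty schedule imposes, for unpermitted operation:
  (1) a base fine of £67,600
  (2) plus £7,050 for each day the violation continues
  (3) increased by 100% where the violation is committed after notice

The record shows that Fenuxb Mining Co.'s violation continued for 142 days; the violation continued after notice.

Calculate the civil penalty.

Per-day component: 142 × £7,050 = £1,001,100
Base plus per-day: £67,600 + £1,001,100 = £1,068,700
Enhancement: 100% of £1,068,700 = £1,068,700
Enhanced fine: £1,068,700 + £1,068,700 = £2,137,400

£2,137,400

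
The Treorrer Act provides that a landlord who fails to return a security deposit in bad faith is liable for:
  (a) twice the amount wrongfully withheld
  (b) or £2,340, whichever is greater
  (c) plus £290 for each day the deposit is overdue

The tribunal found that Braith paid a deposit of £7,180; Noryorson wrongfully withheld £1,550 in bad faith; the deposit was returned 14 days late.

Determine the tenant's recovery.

Doubled: 2 × £1,550 = £3,100
Minimum £2,340: £3,100 meets the minimum, no increase.
Late-return penalty: 14 × £290 = £4,060
Damages plus late penalty: £3,100 + £4,060 = £7,160

£7,160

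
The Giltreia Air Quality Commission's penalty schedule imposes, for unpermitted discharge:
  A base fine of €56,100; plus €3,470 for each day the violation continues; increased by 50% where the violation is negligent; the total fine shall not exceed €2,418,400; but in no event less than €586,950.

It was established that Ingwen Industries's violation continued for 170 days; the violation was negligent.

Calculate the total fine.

Per-day component: 170 × €3,470 = €589,900
Base plus per-day: €56,100 + €589,900 = €646,000
Enhancement: 50% of €646,000 = €323,000
Enhanced fine: €646,000 + €323,000 = €969,000
Cap at €2,418,400: €969,000 is within the cap, no reduction.
Minimum €586,950: €969,000 meets the minimum, no increase.

Civil penalty: €969,000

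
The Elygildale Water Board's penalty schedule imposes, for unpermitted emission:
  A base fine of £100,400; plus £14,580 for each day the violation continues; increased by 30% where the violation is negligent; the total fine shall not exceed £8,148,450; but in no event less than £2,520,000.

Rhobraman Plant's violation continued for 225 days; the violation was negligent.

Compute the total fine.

Per-day component: 225 × £14,580 = £3,280,500
Base plus per-day: £100,400 + £3,280,500 = £3,380,900
Enhancement: 30% of £3,380,900 = £1,014,270
Enhanced fine: £3,380,900 + £1,014,270 = £4,395,170
Cap at £8,148,450: £4,395,170 is within the cap, no reduction.
Minimum £2,520,000: £4,395,170 meets the minimum, no increase.

£4,395,170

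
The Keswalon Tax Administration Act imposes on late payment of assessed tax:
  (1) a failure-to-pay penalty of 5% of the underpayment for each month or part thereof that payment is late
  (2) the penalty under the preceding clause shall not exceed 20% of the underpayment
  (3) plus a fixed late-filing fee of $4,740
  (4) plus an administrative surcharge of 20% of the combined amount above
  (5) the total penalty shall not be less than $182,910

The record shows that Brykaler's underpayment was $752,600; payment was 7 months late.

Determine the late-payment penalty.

Accrued rate: 5% × 7 = 35%, capped at 20% → 20%
Failure-to-pay penalty: 20% of $752,600 = $150,520
Penalty before surcharge: $150,520 + $4,740 = $155,260
Administrative surcharge: 20% of $155,260 = $31,052
Total penalty: $155,260 + $31,052 = $186,312
Minimum $182,910: $186,312 meets the minimum, no increase.

$186,312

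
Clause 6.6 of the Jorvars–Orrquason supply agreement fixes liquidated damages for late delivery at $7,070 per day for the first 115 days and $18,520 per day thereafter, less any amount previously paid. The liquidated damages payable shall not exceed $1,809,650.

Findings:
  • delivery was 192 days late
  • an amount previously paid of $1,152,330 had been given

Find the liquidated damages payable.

First 115 days: 115 × $7,070 = $813,050
Remaining days: (192 − 115) × $18,520 = $1,426,040
Accrued per-day damages: $813,050 + $1,426,040 = $2,239,090
Less amount previously paid: $2,239,090 − $1,152,330 = $1,086,760
Cap at $1,809,650: $1,086,760 is within the cap, no reduction.

$1,086,760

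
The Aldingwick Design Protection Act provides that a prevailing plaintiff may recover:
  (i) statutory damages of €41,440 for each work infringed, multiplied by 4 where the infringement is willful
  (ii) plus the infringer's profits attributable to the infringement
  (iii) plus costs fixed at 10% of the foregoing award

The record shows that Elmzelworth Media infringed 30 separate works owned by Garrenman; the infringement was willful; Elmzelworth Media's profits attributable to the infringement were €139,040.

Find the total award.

Statutory damages: 30 × €41,440 = €1,243,200
Multiplied by 4: 4 × €1,243,200 = €4,972,800
Combined award: €4,972,800 + €139,040 = €5,111,840
Costs: 10% of €5,111,840 = €511,184
Award plus costs: €5,111,840 + €511,184 = €5,623,024

€5,623,024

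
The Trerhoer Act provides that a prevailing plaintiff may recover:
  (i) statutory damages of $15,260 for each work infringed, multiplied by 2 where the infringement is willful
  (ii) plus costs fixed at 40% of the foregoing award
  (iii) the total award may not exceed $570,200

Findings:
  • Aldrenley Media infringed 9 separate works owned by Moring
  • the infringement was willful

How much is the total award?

Statutory damages: 9 × $15,260 = $137,340
Doubled: 2 × $137,340 = $274,680
Costs: 40% of $274,680 = $109,872
Award plus costs: $274,680 + $109,872 = $384,552
Cap at $570,200: $384,552 is within the cap, no reduction.

$384,552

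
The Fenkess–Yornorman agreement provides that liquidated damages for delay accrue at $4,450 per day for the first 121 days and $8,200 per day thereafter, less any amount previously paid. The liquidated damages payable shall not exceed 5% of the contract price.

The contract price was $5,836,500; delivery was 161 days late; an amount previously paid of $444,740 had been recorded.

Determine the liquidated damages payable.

$291,825

First 121 days: 121 × $4,450 = $538,450
Remaining days: (161 − 121) × $8,200 = $328,000
Accrued per-day damages: $538,450 + $328,000 = $866,450
Less amount previously paid: $866,450 − $444,740 = $421,710
Cap: 5% of $5,836,500 = $291,825
Cap at $291,825: $421,710 exceeds the cap → $291,825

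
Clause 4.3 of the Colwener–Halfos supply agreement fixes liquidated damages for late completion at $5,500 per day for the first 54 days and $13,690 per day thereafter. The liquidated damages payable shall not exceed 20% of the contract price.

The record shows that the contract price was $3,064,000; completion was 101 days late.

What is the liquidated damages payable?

$612,800

First 54 days: 54 × $5,500 = $297,000
Remaining days: (101 − 54) × $13,690 = $643,430
Accrued per-day damages: $297,000 + $643,430 = $940,430
Cap: 20% of $3,064,000 = $612,800
Cap at $612,800: $940,430 exceeds the cap → $612,800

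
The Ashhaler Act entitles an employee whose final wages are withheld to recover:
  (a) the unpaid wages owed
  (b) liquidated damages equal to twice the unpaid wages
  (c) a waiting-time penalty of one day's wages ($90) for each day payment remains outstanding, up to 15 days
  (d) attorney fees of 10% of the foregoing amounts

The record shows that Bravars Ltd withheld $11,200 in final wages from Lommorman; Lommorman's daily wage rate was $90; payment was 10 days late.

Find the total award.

Doubled: 2 × $11,200 = $22,400
Penalty days: min(10, 15) = 10
Waiting-time penalty: 10 × $90 = $900
Subtotal: $11,200 + $22,400 + $900 = $34,500
Attorney fees: 10% of $34,500 = $3,450
Total award: $34,500 + $3,450 = $37,950

$37,950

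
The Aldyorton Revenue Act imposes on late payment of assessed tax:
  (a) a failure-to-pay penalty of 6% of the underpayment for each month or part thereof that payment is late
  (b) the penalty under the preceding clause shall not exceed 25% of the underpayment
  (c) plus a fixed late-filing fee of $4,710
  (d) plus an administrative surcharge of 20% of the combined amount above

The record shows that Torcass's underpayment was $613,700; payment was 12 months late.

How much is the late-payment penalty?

Accrued rate: 6% × 12 = 72%, capped at 25% → 25%
Failure-to-pay penalty: 25% of $613,700 = $153,425
Penalty before surcharge: $153,425 + $4,710 = $158,135
Administrative surcharge: 20% of $158,135 = $31,627
Total penalty: $158,135 + $31,627 = $189,762

$189,762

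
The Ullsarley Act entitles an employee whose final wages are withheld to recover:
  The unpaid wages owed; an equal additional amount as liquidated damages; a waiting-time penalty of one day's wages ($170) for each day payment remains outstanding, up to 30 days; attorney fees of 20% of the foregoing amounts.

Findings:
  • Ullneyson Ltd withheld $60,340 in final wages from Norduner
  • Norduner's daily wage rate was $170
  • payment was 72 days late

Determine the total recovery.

$150,936

Liquidated damages (equal amount): $60,340
Penalty days: min(72, 30) = 30
Waiting-time penalty: 30 × $170 = $5,100
Subtotal: $60,340 + $60,340 + $5,100 = $125,780
Attorney fees: 20% of $125,780 = $25,156
Total award: $125,780 + $25,156 = $150,936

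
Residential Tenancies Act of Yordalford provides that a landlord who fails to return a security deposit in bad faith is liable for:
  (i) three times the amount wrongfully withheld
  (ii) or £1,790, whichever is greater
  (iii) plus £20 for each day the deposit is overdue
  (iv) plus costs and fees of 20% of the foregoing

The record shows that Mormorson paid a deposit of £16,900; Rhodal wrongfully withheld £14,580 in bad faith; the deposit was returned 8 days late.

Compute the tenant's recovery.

Trebled: 3 × £14,580 = £43,740
Minimum £1,790: £43,740 meets the minimum, no increase.
Late-return penalty: 8 × £20 = £160
Damages plus late penalty: £43,740 + £160 = £43,900
Costs and fees: 20% of £43,900 = £8,780
Total recovery: £43,900 + £8,780 = £52,680

Recovery: £52,680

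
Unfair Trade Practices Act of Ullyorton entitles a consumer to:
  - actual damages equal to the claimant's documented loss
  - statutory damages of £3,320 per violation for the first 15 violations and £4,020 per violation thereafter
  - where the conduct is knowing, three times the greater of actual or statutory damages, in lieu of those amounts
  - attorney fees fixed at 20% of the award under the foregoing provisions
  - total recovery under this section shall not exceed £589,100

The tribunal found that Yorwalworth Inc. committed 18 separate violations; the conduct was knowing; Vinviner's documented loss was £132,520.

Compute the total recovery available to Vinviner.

Total recovery: £477,072

First 15 violations: 15 × £3,320 = £49,800
Remaining violations: (18 − 15) × £4,020 = £12,060
Statutory damages: £49,800 + £12,060 = £61,860
Greater of actual damages (£132,520) or statutory damages (£61,860): £132,520
Trebled: 3 × £132,520 = £397,560
Attorney fees: 20% of £397,560 = £79,512
Total before cap: £397,560 + £79,512 = £477,072
Cap at £589,100: £477,072 is within the cap, no reduction.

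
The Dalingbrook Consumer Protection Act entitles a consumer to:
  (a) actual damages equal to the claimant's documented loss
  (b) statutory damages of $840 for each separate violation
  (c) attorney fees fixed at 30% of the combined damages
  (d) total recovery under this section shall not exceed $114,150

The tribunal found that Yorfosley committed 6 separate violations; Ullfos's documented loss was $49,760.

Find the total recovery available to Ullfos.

$71,240

Statutory damages: 6 × $840 = $5,040
Combined damages: $49,760 + $5,040 = $54,800
Attorney fees: 30% of $54,800 = $16,440
Total before cap: $54,800 + $16,440 = $71,240
Cap at $114,150: $71,240 is within the cap, no reduction.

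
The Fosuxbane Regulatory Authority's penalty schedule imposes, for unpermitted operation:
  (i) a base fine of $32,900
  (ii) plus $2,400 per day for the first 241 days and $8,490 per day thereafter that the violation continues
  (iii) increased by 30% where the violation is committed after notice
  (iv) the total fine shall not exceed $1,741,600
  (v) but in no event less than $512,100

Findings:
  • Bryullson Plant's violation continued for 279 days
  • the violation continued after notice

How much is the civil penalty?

$1,214,096

First 241 days: 241 × $2,400 = $578,400
Remaining days: (279 − 241) × $8,490 = $322,620
Per-day component: $578,400 + $322,620 = $901,020
Base plus per-day: $32,900 + $901,020 = $933,920
Enhancement: 30% of $933,920 = $280,176
Enhanced fine: $933,920 + $280,176 = $1,214,096
Cap at $1,741,600: $1,214,096 is within the cap, no reduction.
Minimum $512,100: $1,214,096 meets the minimum, no increase.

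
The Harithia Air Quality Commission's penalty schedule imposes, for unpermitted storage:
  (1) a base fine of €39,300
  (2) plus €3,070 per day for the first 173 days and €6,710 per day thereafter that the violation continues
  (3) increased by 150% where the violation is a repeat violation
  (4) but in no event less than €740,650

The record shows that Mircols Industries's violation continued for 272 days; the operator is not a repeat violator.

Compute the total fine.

First 173 days: 173 × €3,070 = €531,110
Remaining days: (272 − 173) × €6,710 = €664,290
Per-day component: €531,110 + €664,290 = €1,195,400
Base plus per-day: €39,300 + €1,195,400 = €1,234,700
The operator is not a repeat violator: no 150% increase.
Minimum €740,650: €1,234,700 meets the minimum, no increase.

€1,234,700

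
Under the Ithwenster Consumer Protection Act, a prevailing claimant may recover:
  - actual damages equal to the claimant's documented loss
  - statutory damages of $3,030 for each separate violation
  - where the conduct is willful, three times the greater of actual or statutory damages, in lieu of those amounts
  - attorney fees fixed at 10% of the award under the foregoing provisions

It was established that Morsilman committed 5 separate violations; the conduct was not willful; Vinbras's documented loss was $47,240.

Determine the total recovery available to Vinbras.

Statutory damages: 5 × $3,030 = $15,150
Conduct not willful: the in-lieu enhancement does not apply.
Actual plus statutory damages: $47,240 + $15,150 = $62,390
Attorney fees: 10% of $62,390 = $6,239
Total recovery: $62,390 + $6,239 = $68,629

$68,629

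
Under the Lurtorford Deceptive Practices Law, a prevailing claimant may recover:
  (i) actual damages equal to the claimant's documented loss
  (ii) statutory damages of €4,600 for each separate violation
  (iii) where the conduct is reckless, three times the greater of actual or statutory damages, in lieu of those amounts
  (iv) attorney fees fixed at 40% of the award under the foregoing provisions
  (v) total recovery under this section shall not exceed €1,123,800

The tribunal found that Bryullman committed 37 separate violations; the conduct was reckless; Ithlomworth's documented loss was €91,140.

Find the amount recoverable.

Statutory damages: 37 × €4,600 = €170,200
Greater of actual damages (€91,140) or statutory damages (€170,200): €170,200
Trebled: 3 × €170,200 = €510,600
Attorney fees: 40% of €510,600 = €204,240
Total before cap: €510,600 + €204,240 = €714,840
Cap at €1,123,800: €714,840 is within the cap, no reduction.

€714,840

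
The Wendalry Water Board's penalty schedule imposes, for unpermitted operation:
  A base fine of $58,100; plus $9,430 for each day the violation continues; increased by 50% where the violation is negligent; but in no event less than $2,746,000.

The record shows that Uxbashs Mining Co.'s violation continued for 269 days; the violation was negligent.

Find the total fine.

Per-day component: 269 × $9,430 = $2,536,670
Base plus per-day: $58,100 + $2,536,670 = $2,594,770
Enhancement: 50% of $2,594,770 = $1,297,385
Enhanced fine: $2,594,770 + $1,297,385 = $3,892,155
Minimum $2,746,000: $3,892,155 meets the minimum, no increase.

$3,892,155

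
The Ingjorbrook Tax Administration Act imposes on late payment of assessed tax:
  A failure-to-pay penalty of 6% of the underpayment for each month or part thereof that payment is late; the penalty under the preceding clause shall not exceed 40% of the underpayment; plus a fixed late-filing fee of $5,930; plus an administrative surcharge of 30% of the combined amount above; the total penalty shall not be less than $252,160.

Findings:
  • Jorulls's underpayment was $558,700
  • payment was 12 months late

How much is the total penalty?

Accrued rate: 6% × 12 = 72%, capped at 40% → 40%
Failure-to-pay penalty: 40% of $558,700 = $223,480
Penalty before surcharge: $223,480 + $5,930 = $229,410
Administrative surcharge: 30% of $229,410 = $68,823
Total penalty: $229,410 + $68,823 = $298,233
Minimum $252,160: $298,233 meets the minimum, no increase.

$298,233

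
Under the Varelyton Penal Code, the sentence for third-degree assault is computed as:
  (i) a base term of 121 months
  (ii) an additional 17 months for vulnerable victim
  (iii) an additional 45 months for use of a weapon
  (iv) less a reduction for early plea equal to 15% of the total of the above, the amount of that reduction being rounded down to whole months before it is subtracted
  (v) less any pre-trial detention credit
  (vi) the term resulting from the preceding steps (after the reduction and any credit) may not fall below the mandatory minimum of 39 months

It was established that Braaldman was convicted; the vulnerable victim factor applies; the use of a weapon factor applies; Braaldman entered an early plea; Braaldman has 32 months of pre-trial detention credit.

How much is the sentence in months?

124 months

Vulnerable victim enhancement: +17 months
Use of a weapon enhancement: +45 months
Adjusted term: 121 months + 17 months + 45 months = 183 months
Early plea reduction: 15% of 183 months = 27 months (rounded down)
After reduction: 183 − 27 = 156 months
Less pre-trial detention credit: 156 months − 32 months = 124 months
Minimum 39 months: 124 months meets the minimum, no increase.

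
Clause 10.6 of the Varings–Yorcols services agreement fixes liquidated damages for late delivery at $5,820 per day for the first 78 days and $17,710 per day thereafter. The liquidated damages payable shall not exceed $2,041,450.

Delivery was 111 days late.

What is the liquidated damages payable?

First 78 days: 78 × $5,820 = $453,960
Remaining days: (111 − 78) × $17,710 = $584,430
Accrued per-day damages: $453,960 + $584,430 = $1,038,390
Cap at $2,041,450: $1,038,390 is within the cap, no reduction.

$1,038,390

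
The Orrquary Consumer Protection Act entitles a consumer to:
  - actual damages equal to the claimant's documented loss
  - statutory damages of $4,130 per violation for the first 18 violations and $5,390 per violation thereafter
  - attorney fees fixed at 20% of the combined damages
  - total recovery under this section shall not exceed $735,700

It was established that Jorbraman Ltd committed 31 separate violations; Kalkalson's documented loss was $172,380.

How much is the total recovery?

First 18 violations: 18 × $4,130 = $74,340
Remaining violations: (31 − 18) × $5,390 = $70,070
Statutory damages: $74,340 + $70,070 = $144,410
Combined damages: $172,380 + $144,410 = $316,790
Attorney fees: 20% of $316,790 = $63,358
Total before cap: $316,790 + $63,358 = $380,148
Cap at $735,700: $380,148 is within the cap, no reduction.

$380,148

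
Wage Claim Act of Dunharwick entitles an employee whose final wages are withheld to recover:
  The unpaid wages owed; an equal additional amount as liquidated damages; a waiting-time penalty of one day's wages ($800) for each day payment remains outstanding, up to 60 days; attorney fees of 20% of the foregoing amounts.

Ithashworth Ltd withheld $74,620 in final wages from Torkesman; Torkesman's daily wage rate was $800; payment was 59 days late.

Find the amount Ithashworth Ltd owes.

$235,728

Liquidated damages (equal amount): $74,620
Penalty days: min(59, 60) = 59
Waiting-time penalty: 59 × $800 = $47,200
Subtotal: $74,620 + $74,620 + $47,200 = $196,440
Attorney fees: 20% of $196,440 = $39,288
Total award: $196,440 + $39,288 = $235,728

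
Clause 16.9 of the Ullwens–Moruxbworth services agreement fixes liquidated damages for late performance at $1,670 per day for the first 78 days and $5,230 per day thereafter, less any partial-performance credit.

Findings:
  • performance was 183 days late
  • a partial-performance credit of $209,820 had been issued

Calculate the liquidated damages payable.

First 78 days: 78 × $1,670 = $130,260
Remaining days: (183 − 78) × $5,230 = $549,150
Accrued per-day damages: $130,260 + $549,150 = $679,410
Less partial-performance credit: $679,410 − $209,820 = $469,590

$469,590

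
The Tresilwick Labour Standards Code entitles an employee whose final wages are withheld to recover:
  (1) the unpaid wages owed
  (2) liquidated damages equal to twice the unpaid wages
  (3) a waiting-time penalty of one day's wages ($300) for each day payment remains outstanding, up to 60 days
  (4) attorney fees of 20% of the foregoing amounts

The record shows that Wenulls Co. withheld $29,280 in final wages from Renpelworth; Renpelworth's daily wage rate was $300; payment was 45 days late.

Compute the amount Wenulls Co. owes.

Doubled: 2 × $29,280 = $58,560
Penalty days: min(45, 60) = 45
Waiting-time penalty: 45 × $300 = $13,500
Subtotal: $29,280 + $58,560 + $13,500 = $101,340
Attorney fees: 20% of $101,340 = $20,268
Total award: $101,340 + $20,268 = $121,608

$121,608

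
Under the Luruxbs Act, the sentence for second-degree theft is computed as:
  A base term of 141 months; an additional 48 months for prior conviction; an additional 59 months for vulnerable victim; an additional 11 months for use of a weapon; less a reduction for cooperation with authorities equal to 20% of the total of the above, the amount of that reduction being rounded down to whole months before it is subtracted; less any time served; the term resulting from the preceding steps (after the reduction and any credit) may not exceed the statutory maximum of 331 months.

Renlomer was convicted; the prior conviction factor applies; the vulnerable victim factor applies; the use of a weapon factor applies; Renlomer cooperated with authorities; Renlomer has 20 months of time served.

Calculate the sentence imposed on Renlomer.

Prior conviction enhancement: +48 months
Vulnerable victim enhancement: +59 months
Use of a weapon enhancement: +11 months
Adjusted term: 141 months + 48 months + 59 months + 11 months = 259 months
Cooperation with authorities reduction: 20% of 259 months = 51 months (rounded down)
After reduction: 259 − 51 = 208 months
Less time served: 208 months − 20 months = 188 months
Cap at 331 months: 188 months is within the cap, no reduction.

188 months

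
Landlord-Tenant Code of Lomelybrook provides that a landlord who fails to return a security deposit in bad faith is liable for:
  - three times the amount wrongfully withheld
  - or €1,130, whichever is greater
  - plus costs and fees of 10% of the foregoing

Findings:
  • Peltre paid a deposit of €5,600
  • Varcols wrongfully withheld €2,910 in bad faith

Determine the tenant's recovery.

Recovery: €9,603

Trebled: 3 × €2,910 = €8,730
Minimum €1,130: €8,730 meets the minimum, no increase.
Costs and fees: 10% of €8,730 = €873
Total recovery: €8,730 + €873 = €9,603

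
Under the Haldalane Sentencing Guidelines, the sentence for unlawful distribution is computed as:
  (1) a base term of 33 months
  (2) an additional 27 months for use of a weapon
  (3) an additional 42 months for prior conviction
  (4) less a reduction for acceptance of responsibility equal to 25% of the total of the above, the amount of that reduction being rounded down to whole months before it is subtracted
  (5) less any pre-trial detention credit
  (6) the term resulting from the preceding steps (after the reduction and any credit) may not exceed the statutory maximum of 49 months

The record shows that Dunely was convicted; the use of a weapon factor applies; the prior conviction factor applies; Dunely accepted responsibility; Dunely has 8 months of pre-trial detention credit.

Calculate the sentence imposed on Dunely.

Use of a weapon enhancement: +27 months
Prior conviction enhancement: +42 months
Adjusted term: 33 months + 27 months + 42 months = 102 months
Acceptance of responsibility reduction: 25% of 102 months = 25 months (rounded down)
After reduction: 102 − 25 = 77 months
Less pre-trial detention credit: 77 months − 8 months = 69 months
Cap at 49 months: 69 months exceeds the cap → 49 months

49 months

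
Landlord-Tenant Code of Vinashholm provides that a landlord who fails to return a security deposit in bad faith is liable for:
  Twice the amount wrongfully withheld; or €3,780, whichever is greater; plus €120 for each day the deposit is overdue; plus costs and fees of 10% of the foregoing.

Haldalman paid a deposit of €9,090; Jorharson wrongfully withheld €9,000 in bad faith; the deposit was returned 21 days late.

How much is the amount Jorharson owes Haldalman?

€22,572

Doubled: 2 × €9,000 = €18,000
Minimum €3,780: €18,000 meets the minimum, no increase.
Late-return penalty: 21 × €120 = €2,520
Damages plus late penalty: €18,000 + €2,520 = €20,520
Costs and fees: 10% of €20,520 = €2,052
Total recovery: €20,520 + €2,052 = €22,572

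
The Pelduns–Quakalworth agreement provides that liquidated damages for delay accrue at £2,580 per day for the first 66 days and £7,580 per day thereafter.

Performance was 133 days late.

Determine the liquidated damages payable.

First 66 days: 66 × £2,580 = £170,280
Remaining days: (133 − 66) × £7,580 = £507,860
Accrued per-day damages: £170,280 + £507,860 = £678,140

Liquidated damages: £678,140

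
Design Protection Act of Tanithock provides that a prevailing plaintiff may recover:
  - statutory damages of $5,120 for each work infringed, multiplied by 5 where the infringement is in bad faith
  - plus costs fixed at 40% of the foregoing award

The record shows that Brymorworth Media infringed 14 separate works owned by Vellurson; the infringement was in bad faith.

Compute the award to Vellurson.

Statutory damages: 14 × $5,120 = $71,680
Multiplied by 5: 5 × $71,680 = $358,400
Costs: 40% of $358,400 = $143,360
Award plus costs: $358,400 + $143,360 = $501,760

Award: $501,760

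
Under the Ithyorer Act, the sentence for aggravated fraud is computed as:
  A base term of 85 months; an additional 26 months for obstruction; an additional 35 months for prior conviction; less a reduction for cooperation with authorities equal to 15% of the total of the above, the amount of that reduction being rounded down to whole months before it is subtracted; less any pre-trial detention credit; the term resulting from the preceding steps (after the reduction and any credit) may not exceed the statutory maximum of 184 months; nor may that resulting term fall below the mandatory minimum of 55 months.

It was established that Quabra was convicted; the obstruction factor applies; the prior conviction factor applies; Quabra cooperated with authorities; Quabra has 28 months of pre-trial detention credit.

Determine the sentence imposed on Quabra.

97 months

Obstruction enhancement: +26 months
Prior conviction enhancement: +35 months
Adjusted term: 85 months + 26 months + 35 months = 146 months
Cooperation with authorities reduction: 15% of 146 months = 21 months (rounded down)
After reduction: 146 − 21 = 125 months
Less pre-trial detention credit: 125 months − 28 months = 97 months
Cap at 184 months: 97 months is within the cap, no reduction.
Minimum 55 months: 97 months meets the minimum, no increase.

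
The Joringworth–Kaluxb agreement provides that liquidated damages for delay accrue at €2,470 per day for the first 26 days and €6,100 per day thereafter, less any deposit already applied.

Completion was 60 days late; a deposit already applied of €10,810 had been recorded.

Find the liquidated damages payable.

€260,810

First 26 days: 26 × €2,470 = €64,220
Remaining days: (60 − 26) × €6,100 = €207,400
Accrued per-day damages: €64,220 + €207,400 = €271,620
Less deposit already applied: €271,620 − €10,810 = €260,810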